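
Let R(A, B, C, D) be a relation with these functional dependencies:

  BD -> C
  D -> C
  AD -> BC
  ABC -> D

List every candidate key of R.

Attribute A never appears on the right-hand side of any dependency, so A must belong to every candidate key.
{A}⁺ = {A}, which is not all of the schema, so we must add further attributes.
{A, D}⁺: D→C adds C; AD→BC adds B → {A, B, C, D}. Minimal: {D}⁺ = {C, D}; {A}⁺ = {A} — none reach the full schema.
{A, B, C}⁺: ABC→D adds D → {A, B, C, D}. Minimal: {B, C}⁺ = {B, C}; {A, C}⁺ = {A, C}; {A, B}⁺ = {A, B} — none reach the full schema.

{A, D}, {A, B, C}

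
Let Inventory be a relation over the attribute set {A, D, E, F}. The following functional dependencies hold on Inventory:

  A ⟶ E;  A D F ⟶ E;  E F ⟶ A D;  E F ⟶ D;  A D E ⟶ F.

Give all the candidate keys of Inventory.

{A, D}⁺: A→E adds E; ADE→F adds F → {A, D, E, F}.
{A, F}⁺: A→E adds E; EF→AD adds D → {A, D, E, F}.
{E, F}⁺: EF→AD adds A, D → {A, D, E, F}.
Any other superkey contains one of these as a subset, so there are no further candidate keys.

(A, D); (A, F); (E, F)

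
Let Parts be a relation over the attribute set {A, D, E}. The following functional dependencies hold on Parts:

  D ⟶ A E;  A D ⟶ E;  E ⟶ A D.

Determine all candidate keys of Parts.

{D}⁺: D→AE adds A, E → {A, D, E}.
{E}⁺: E→AD adds A, D → {A, D, E}.

{D}; {E}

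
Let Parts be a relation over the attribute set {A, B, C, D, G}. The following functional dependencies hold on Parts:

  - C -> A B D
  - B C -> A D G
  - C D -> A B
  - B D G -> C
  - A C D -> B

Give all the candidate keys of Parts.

{C}, {B, D, G}

{C}⁺: C→ABD adds A, B, D; BC→ADG adds G → {A, B, C, D, G}.
{B, D, G}⁺: BDG→C adds C; C→ABD adds A → {A, B, C, D, G}.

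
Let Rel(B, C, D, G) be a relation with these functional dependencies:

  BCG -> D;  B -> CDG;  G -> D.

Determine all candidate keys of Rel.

{B}⁺: B→CDG adds C, D, G → {B, C, D, G}.

{B}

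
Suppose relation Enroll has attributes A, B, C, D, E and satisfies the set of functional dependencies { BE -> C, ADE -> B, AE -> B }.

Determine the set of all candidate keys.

Attributes A, D, E never appear on any right-hand side, so every candidate key must contain {A, D, E}.
{A, D, E}⁺ = {A, B, C, D, E}, which is all of the schema, so {A, D, E} is the only candidate key.

(A, D, E)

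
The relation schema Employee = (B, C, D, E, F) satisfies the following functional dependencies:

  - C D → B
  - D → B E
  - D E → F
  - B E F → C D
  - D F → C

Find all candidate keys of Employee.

{D}⁺: D→BE adds B, E; DE→F adds F; BEF→CD adds C → {B, C, D, E, F}.
{B, E, F}⁺: BEF→CD adds C, D → {B, C, D, E, F}. Minimal: {E, F}⁺ = {E, F}; {B, F}⁺ = {B, F}; {B, E}⁺ = {B, E} — none reach the full schema.

D, BEF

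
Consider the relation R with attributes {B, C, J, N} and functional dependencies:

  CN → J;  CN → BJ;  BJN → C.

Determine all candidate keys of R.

(C, N); (B, J, N)

Attribute N never appears on the right-hand side of any dependency, so N must belong to every candidate key.
{N}⁺ = {N}, which is not all of the schema, so we must add further attributes.
{C, N}⁺: CN→J adds J; CN→BJ adds B → {B, C, J, N}.
{B, J, N}⁺: BJN→C adds C → {B, C, J, N}.
Any other superkey contains one of these as a subset, so there are no further candidate keys.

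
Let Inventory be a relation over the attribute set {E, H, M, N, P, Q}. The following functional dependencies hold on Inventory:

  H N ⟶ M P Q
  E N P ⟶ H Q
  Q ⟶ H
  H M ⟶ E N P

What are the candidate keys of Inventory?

{H, M}⁺: HM→ENP adds E, N, P; HN→MPQ adds Q → {E, H, M, N, P, Q}. Minimal: {M}⁺ = {M}; {H}⁺ = {H} — none reach the full schema.
{H, N}⁺: HN→MPQ adds M, P, Q; HM→ENP adds E → {E, H, M, N, P, Q}. Minimal: {N}⁺ = {N}; {H}⁺ = {H} — none reach the full schema.
{M, Q}⁺: Q→H adds H; HM→ENP adds E, N, P → {E, H, M, N, P, Q}. Minimal: {Q}⁺ = {H, Q}; {M}⁺ = {M} — none reach the full schema.
{N, Q}⁺: Q→H adds H; HN→MPQ adds M, P; HM→ENP adds E → {E, H, M, N, P, Q}. Minimal: {Q}⁺ = {H, Q}; {N}⁺ = {N} — none reach the full schema.
{E, N, P}⁺: ENP→HQ adds H, Q; HN→MPQ adds M → {E, H, M, N, P, Q}. Minimal: {N, P}⁺ = {N, P}; {E, P}⁺ = {E, P}; {E, N}⁺ = {E, N} — none reach the full schema.

(H, M), (H, N), (M, Q), (N, Q), (E, N, P)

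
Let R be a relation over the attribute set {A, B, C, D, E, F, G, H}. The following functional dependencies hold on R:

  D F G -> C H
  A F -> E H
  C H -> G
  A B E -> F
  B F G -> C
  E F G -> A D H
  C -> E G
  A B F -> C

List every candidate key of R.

ABC, ABE, ABF, BCF, BFG

Attribute B never appears on the right-hand side of any dependency, so B must belong to every candidate key.
{B}⁺ = {B}, which is not all of the schema, so we must add further attributes.
{A, B, C}⁺: C→EG adds E, G; ABE→F adds F; EFG→ADH adds D, H → {A, B, C, D, E, F, G, H}.
{A, B, E}⁺: ABE→F adds F; ABF→C adds C; AF→EH adds H; CH→G adds G; EFG→ADH adds D → {A, B, C, D, E, F, G, H}.
{A, B, F}⁺: AF→EH adds E, H; ABF→C adds C; CH→G adds G; EFG→ADH adds D → {A, B, C, D, E, F, G, H}.
{B, C, F}⁺: C→EG adds E, G; EFG→ADH adds A, D, H → {A, B, C, D, E, F, G, H}.
{B, F, G}⁺: BFG→C adds C; C→EG adds E; EFG→ADH adds A, D, H → {A, B, C, D, E, F, G, H}.
Any other superkey contains one of these as a subset, so there are no further candidate keys.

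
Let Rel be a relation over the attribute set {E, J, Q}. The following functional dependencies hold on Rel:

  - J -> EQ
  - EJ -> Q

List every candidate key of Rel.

J

Attribute J never appears on the right-hand side of any dependency, so J must belong to every candidate key.
{J}⁺ = {E, J, Q}, which is all of the schema, so {J} is the only candidate key.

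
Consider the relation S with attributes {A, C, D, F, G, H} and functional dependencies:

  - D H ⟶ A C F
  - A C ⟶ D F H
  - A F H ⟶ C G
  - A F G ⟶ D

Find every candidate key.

{A, C}⁺: AC→DFH adds D, F, H; AFH→CG adds G → {A, C, D, F, G, H}. Minimal: {C}⁺ = {C}; {A}⁺ = {A} — none reach the full schema.
{D, H}⁺: DH→ACF adds A, C, F; AFH→CG adds G → {A, C, D, F, G, H}. Minimal: {H}⁺ = {H}; {D}⁺ = {D} — none reach the full schema.
{A, F, H}⁺: AFH→CG adds C, G; AFG→D adds D → {A, C, D, F, G, H}. Minimal: {F, H}⁺ = {F, H}; {A, H}⁺ = {A, H}; {A, F}⁺ = {A, F} — none reach the full schema.
Any other superkey contains one of these as a subset, so there are no further candidate keys.

{A, C}; {D, H}; {A, F, H}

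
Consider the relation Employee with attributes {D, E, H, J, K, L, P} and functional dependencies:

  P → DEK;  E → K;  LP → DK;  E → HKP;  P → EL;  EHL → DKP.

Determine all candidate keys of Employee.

EJ, JP

Attribute J never appears on the right-hand side of any dependency, so J must belong to every candidate key.
{J}⁺ = {J}, which is not all of the schema, so we must add further attributes.
{E, J}⁺: E→K adds K; E→HKP adds H, P; P→EL adds L; EHL→DKP adds D → {D, E, H, J, K, L, P}.
{J, P}⁺: P→DEK adds D, E, K; E→HKP adds H; P→EL adds L → {D, E, H, J, K, L, P}.
Any other superkey contains one of these as a subset, so there are no further candidate keys.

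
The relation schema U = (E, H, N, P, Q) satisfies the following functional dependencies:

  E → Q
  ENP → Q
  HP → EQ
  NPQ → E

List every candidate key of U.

{H, N, P}⁺: HP→EQ adds E, Q → {E, H, N, P, Q}. Minimal: {N, P}⁺ = {N, P}; {H, P}⁺ = {E, H, P, Q}; {H, N}⁺ = {H, N} — none reach the full schema.
No other minimal superkey exists.

HNP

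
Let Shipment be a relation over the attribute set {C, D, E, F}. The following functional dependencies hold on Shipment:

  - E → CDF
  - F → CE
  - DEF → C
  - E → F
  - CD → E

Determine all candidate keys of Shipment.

E; F; CD

{E}⁺: E→CDF adds C, D, F → {C, D, E, F}.
{F}⁺: F→CE adds C, E; E→CDF adds D → {C, D, E, F}.
{C, D}⁺: CD→E adds E; E→CDF adds F → {C, D, E, F}. Minimal: {D}⁺ = {D}; {C}⁺ = {C} — none reach the full schema.
Any other superkey contains one of these as a subset, so there are no further candidate keys.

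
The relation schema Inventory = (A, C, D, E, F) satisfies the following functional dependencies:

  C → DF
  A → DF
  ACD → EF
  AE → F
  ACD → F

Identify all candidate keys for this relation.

AC

Attributes A, C never appear on any right-hand side, so every candidate key must contain {A, C}.
{A, C}⁺ = {A, C, D, E, F}, which is all of the schema, so {A, C} is the only candidate key.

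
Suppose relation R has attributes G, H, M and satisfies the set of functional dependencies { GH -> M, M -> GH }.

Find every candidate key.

{M}, {G, H}

{M}⁺: M→GH adds G, H → {G, H, M}.
{G, H}⁺: GH→M adds M → {G, H, M}. Minimal: {H}⁺ = {H}; {G}⁺ = {G} — none reach the full schema.
Any other superkey contains one of these as a subset, so there are no further candidate keys.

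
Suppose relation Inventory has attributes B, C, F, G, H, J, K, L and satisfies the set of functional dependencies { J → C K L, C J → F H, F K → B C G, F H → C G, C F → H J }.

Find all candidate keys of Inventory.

{J}; {C, F}; {F, H}; {F, K}

{J}⁺: J→CKL adds C, K, L; CJ→FH adds F, H; FK→BCG adds B, G → {B, C, F, G, H, J, K, L}.
{C, F}⁺: CF→HJ adds H, J; J→CKL adds K, L; FK→BCG adds B, G → {B, C, F, G, H, J, K, L}. Minimal: {F}⁺ = {F}; {C}⁺ = {C} — none reach the full schema.
{F, H}⁺: FH→CG adds C, G; CF→HJ adds J; J→CKL adds K, L; FK→BCG adds B → {B, C, F, G, H, J, K, L}. Minimal: {H}⁺ = {H}; {F}⁺ = {F} — none reach the full schema.
{F, K}⁺: FK→BCG adds B, C, G; CF→HJ adds H, J; J→CKL adds L → {B, C, F, G, H, J, K, L}. Minimal: {K}⁺ = {K}; {F}⁺ = {F} — none reach the full schema.
Any other superkey contains one of these as a subset, so there are no further candidate keys.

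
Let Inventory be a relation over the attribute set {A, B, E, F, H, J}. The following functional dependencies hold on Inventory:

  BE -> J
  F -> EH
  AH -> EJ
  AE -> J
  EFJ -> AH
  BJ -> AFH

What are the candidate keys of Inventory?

{B, E}⁺: BE→J adds J; BJ→AFH adds A, F, H → {A, B, E, F, H, J}.
{B, F}⁺: F→EH adds E, H; BE→J adds J; EFJ→AH adds A → {A, B, E, F, H, J}.
{B, J}⁺: BJ→AFH adds A, F, H; F→EH adds E → {A, B, E, F, H, J}.
{A, B, H}⁺: AH→EJ adds E, J; BJ→AFH adds F → {A, B, E, F, H, J}.
Any other superkey contains one of these as a subset, so there are no further candidate keys.

(B, E); (B, F); (B, J); (A, B, H)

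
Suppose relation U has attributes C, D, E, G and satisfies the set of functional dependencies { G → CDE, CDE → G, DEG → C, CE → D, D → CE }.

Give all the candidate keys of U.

{D}⁺: D→CE adds C, E; CDE→G adds G → {C, D, E, G}.
{G}⁺: G→CDE adds C, D, E → {C, D, E, G}.
{C, E}⁺: CE→D adds D; CDE→G adds G → {C, D, E, G}. Minimal: {E}⁺ = {E}; {C}⁺ = {C} — none reach the full schema.
Any other superkey contains one of these as a subset, so there are no further candidate keys.

{D}; {G}; {C, E}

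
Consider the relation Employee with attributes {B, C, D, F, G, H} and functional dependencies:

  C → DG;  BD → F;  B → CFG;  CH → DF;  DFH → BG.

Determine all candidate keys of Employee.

Attribute H never appears on the right-hand side of any dependency, so H must belong to every candidate key.
{H}⁺ = {H}, which is not all of the schema, so we must add further attributes.
{B, H}⁺: B→CFG adds C, F, G; CH→DF adds D → {B, C, D, F, G, H}.
{C, H}⁺: C→DG adds D, G; CH→DF adds F; DFH→BG adds B → {B, C, D, F, G, H}.
{D, F, H}⁺: DFH→BG adds B, G; B→CFG adds C → {B, C, D, F, G, H}.
Any other superkey contains one of these as a subset, so there are no further candidate keys.

BH, CH, DFH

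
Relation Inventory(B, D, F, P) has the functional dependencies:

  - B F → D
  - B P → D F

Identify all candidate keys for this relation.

{B, P}

Attributes B, P never appear on any right-hand side, so every candidate key must contain {B, P}.
{B, P}⁺ = {B, D, F, P}, which is all of the schema, so {B, P} is the only candidate key.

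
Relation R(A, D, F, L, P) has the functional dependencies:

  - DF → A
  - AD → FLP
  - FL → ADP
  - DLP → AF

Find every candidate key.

{A, D}⁺: AD→FLP adds F, L, P → {A, D, F, L, P}. Minimal: {D}⁺ = {D}; {A}⁺ = {A} — none reach the full schema.
{D, F}⁺: DF→A adds A; AD→FLP adds L, P → {A, D, F, L, P}. Minimal: {F}⁺ = {F}; {D}⁺ = {D} — none reach the full schema.
{F, L}⁺: FL→ADP adds A, D, P → {A, D, F, L, P}. Minimal: {L}⁺ = {L}; {F}⁺ = {F} — none reach the full schema.
{D, L, P}⁺: DLP→AF adds A, F → {A, D, F, L, P}. Minimal: {L, P}⁺ = {L, P}; {D, P}⁺ = {D, P}; {D, L}⁺ = {D, L} — none reach the full schema.
Any other superkey contains one of these as a subset, so there are no further candidate keys.

{A, D}; {D, F}; {F, L}; {D, L, P}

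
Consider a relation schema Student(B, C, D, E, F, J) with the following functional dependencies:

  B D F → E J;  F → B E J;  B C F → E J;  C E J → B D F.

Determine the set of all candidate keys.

CF, CEJ

{C, F}⁺: F→BEJ adds B, E, J; CEJ→BDF adds D → {B, C, D, E, F, J}.
{C, E, J}⁺: CEJ→BDF adds B, D, F → {B, C, D, E, F, J}.
Any other superkey contains one of these as a subset, so there are no further candidate keys.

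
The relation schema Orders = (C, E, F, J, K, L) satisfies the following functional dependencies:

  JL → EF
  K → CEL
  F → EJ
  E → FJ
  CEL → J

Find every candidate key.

(K)

Attribute K never appears on the right-hand side of any dependency, so K must belong to every candidate key.
{K}⁺ = {C, E, F, J, K, L}, which is all of the schema, so {K} is the only candidate key.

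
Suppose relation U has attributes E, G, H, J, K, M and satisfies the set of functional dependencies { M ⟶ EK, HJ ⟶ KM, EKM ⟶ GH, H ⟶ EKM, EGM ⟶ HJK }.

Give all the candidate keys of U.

H; M

{H}⁺: H→EKM adds E, K, M; EKM→GH adds G; EGM→HJK adds J → {E, G, H, J, K, M}.
{M}⁺: M→EK adds E, K; EKM→GH adds G, H; EGM→HJK adds J → {E, G, H, J, K, M}.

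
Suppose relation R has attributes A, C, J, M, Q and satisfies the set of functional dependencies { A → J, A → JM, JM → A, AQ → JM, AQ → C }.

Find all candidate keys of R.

AQ; JMQ

{A, Q}⁺: A→J adds J; A→JM adds M; AQ→C adds C → {A, C, J, M, Q}. Minimal: {Q}⁺ = {Q}; {A}⁺ = {A, J, M} — none reach the full schema.
{J, M, Q}⁺: JM→A adds A; AQ→C adds C → {A, C, J, M, Q}. Minimal: {M, Q}⁺ = {M, Q}; {J, Q}⁺ = {J, Q}; {J, M}⁺ = {A, J, M} — none reach the full schema.
Any other superkey contains one of these as a subset, so there are no further candidate keys.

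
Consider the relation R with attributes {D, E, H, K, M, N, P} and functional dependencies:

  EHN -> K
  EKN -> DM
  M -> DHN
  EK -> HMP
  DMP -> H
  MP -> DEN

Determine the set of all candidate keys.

{E, K}⁺: EK→HMP adds H, M, P; MP→DEN adds D, N → {D, E, H, K, M, N, P}.
{E, M}⁺: M→DHN adds D, H, N; EHN→K adds K; EK→HMP adds P → {D, E, H, K, M, N, P}.
{M, P}⁺: M→DHN adds D, H, N; MP→DEN adds E; EHN→K adds K → {D, E, H, K, M, N, P}.
{E, H, N}⁺: EHN→K adds K; EKN→DM adds D, M; EK→HMP adds P → {D, E, H, K, M, N, P}.
Any other superkey contains one of these as a subset, so there are no further candidate keys.

(E, K), (E, M), (M, P), (E, H, N)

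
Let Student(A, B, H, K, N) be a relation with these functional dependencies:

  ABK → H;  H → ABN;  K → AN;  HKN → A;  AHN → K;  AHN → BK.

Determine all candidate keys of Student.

(H); (B, K)

{H}⁺: H→ABN adds A, B, N; AHN→K adds K → {A, B, H, K, N}.
{B, K}⁺: K→AN adds A, N; ABK→H adds H → {A, B, H, K, N}.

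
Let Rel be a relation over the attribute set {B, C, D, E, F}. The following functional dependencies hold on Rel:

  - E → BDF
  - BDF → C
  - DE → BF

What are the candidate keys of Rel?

Attribute E never appears on the right-hand side of any dependency, so E must belong to every candidate key.
{E}⁺ = {B, C, D, E, F}, which is all of the schema, so {E} is the only candidate key.

E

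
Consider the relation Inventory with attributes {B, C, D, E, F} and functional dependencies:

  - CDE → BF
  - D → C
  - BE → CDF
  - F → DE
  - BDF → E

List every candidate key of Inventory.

(F), (B, E), (D, E)

{F}⁺: F→DE adds D, E; D→C adds C; CDE→BF adds B → {B, C, D, E, F}.
{B, E}⁺: BE→CDF adds C, D, F → {B, C, D, E, F}. Minimal: {E}⁺ = {E}; {B}⁺ = {B} — none reach the full schema.
{D, E}⁺: D→C adds C; CDE→BF adds B, F → {B, C, D, E, F}. Minimal: {E}⁺ = {E}; {D}⁺ = {C, D} — none reach the full schema.
Any other superkey contains one of these as a subset, so there are no further candidate keys.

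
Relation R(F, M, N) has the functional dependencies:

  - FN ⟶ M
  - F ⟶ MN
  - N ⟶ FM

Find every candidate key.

{F}⁺: F→MN adds M, N → {F, M, N}.
{N}⁺: N→FM adds F, M → {F, M, N}.

{F}; {N}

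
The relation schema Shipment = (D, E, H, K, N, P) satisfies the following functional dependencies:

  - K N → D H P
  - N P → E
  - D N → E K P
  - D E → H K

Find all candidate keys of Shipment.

Attribute N never appears on the right-hand side of any dependency, so N must belong to every candidate key.
{N}⁺ = {N}, which is not all of the schema, so we must add further attributes.
{D, N}⁺: DN→EKP adds E, K, P; DE→HK adds H → {D, E, H, K, N, P}. Minimal: {N}⁺ = {N}; {D}⁺ = {D} — none reach the full schema.
{K, N}⁺: KN→DHP adds D, H, P; NP→E adds E → {D, E, H, K, N, P}. Minimal: {N}⁺ = {N}; {K}⁺ = {K} — none reach the full schema.
Any other superkey contains one of these as a subset, so there are no further candidate keys.

(D, N), (K, N)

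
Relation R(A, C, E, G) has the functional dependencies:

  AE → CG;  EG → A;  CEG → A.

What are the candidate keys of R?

AE, EG

Attribute E never appears on the right-hand side of any dependency, so E must belong to every candidate key.
{E}⁺ = {E}, which is not all of the schema, so we must add further attributes.
{A, E}⁺: AE→CG adds C, G → {A, C, E, G}. Minimal: {E}⁺ = {E}; {A}⁺ = {A} — none reach the full schema.
{E, G}⁺: EG→A adds A; AE→CG adds C → {A, C, E, G}. Minimal: {G}⁺ = {G}; {E}⁺ = {E} — none reach the full schema.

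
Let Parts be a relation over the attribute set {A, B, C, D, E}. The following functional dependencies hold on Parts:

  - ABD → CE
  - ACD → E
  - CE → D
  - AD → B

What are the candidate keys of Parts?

Attribute A never appears on the right-hand side of any dependency, so A must belong to every candidate key.
{A}⁺ = {A}, which is not all of the schema, so we must add further attributes.
{A, D}⁺: AD→B adds B; ABD→CE adds C, E → {A, B, C, D, E}.
{A, C, E}⁺: CE→D adds D; AD→B adds B → {A, B, C, D, E}.
Any other superkey contains one of these as a subset, so there are no further candidate keys.

{A, D}, {A, C, E}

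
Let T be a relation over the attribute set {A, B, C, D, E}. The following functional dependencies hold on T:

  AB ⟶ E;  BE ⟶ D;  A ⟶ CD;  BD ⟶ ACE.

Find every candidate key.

Attribute B never appears on the right-hand side of any dependency, so B must belong to every candidate key.
{B}⁺ = {B}, which is not all of the schema, so we must add further attributes.
{A, B}⁺: AB→E adds E; BE→D adds D; A→CD adds C → {A, B, C, D, E}.
{B, D}⁺: BD→ACE adds A, C, E → {A, B, C, D, E}.
{B, E}⁺: BE→D adds D; BD→ACE adds A, C → {A, B, C, D, E}.

{A, B}, {B, D}, {B, E}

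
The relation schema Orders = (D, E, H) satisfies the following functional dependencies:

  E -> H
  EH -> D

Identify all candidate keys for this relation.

Attribute E never appears on the right-hand side of any dependency, so E must belong to every candidate key.
{E}⁺ = {D, E, H}, which is all of the schema, so {E} is the only candidate key.

E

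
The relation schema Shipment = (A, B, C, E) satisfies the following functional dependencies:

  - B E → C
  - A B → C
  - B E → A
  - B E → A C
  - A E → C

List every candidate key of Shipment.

BE

{B, E}⁺: BE→C adds C; BE→A adds A → {A, B, C, E}. Minimal: {E}⁺ = {E}; {B}⁺ = {B} — none reach the full schema.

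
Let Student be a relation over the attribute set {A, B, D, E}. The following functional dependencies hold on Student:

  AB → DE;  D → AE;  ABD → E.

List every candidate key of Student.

Attribute B never appears on the right-hand side of any dependency, so B must belong to every candidate key.
{B}⁺ = {B}, which is not all of the schema, so we must add further attributes.
{A, B}⁺: AB→DE adds D, E → {A, B, D, E}. Minimal: {B}⁺ = {B}; {A}⁺ = {A} — none reach the full schema.
{B, D}⁺: D→AE adds A, E → {A, B, D, E}. Minimal: {D}⁺ = {A, D, E}; {B}⁺ = {B} — none reach the full schema.

(A, B); (B, D)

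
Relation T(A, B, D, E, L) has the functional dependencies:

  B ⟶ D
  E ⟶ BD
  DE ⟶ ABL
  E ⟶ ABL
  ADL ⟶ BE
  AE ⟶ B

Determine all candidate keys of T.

{E}⁺: E→BD adds B, D; DE→ABL adds A, L → {A, B, D, E, L}.
{A, B, L}⁺: B→D adds D; ADL→BE adds E → {A, B, D, E, L}. Minimal: {B, L}⁺ = {B, D, L}; {A, L}⁺ = {A, L}; {A, B}⁺ = {A, B, D} — none reach the full schema.
{A, D, L}⁺: ADL→BE adds B, E → {A, B, D, E, L}. Minimal: {D, L}⁺ = {D, L}; {A, L}⁺ = {A, L}; {A, D}⁺ = {A, D} — none reach the full schema.

{E}, {A, B, L}, {A, D, L}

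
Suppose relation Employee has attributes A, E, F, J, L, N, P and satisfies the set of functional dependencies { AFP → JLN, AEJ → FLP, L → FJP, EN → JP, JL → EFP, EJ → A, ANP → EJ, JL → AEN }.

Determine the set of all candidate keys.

{L}⁺: L→FJP adds F, J, P; JL→EFP adds E; EJ→A adds A; JL→AEN adds N → {A, E, F, J, L, N, P}.
{E, J}⁺: EJ→A adds A; AEJ→FLP adds F, L, P; JL→AEN adds N → {A, E, F, J, L, N, P}. Minimal: {J}⁺ = {J}; {E}⁺ = {E} — none reach the full schema.
{E, N}⁺: EN→JP adds J, P; EJ→A adds A; AEJ→FLP adds F, L → {A, E, F, J, L, N, P}. Minimal: {N}⁺ = {N}; {E}⁺ = {E} — none reach the full schema.
{A, F, P}⁺: AFP→JLN adds J, L, N; JL→EFP adds E → {A, E, F, J, L, N, P}. Minimal: {F, P}⁺ = {F, P}; {A, P}⁺ = {A, P}; {A, F}⁺ = {A, F} — none reach the full schema.
{A, N, P}⁺: ANP→EJ adds E, J; AEJ→FLP adds F, L → {A, E, F, J, L, N, P}. Minimal: {N, P}⁺ = {N, P}; {A, P}⁺ = {A, P}; {A, N}⁺ = {A, N} — none reach the full schema.

{L}, {E, J}, {E, N}, {A, F, P}, {A, N, P}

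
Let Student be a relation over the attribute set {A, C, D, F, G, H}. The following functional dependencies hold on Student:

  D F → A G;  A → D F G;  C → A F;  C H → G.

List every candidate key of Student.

Attributes C, H never appear on any right-hand side, so every candidate key must contain {C, H}.
{C, H}⁺ = {A, C, D, F, G, H}, which is all of the schema, so {C, H} is the only candidate key.

{C, H}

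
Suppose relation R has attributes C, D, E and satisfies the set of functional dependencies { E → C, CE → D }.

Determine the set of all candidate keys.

Attribute E never appears on the right-hand side of any dependency, so E must belong to every candidate key.
{E}⁺ = {C, D, E}, which is all of the schema, so {E} is the only candidate key.

E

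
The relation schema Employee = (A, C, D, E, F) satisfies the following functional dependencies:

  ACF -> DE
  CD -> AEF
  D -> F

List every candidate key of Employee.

{C, D}, {A, C, F}

{C, D}⁺: CD→AEF adds A, E, F → {A, C, D, E, F}. Minimal: {D}⁺ = {D, F}; {C}⁺ = {C} — none reach the full schema.
{A, C, F}⁺: ACF→DE adds D, E → {A, C, D, E, F}. Minimal: {C, F}⁺ = {C, F}; {A, F}⁺ = {A, F}; {A, C}⁺ = {A, C} — none reach the full schema.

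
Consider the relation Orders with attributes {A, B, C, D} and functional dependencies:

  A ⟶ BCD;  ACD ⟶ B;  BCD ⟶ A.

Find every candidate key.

{A}⁺: A→BCD adds B, C, D → {A, B, C, D}.
{B, C, D}⁺: BCD→A adds A → {A, B, C, D}. Minimal: {C, D}⁺ = {C, D}; {B, D}⁺ = {B, D}; {B, C}⁺ = {B, C} — none reach the full schema.

A, BCD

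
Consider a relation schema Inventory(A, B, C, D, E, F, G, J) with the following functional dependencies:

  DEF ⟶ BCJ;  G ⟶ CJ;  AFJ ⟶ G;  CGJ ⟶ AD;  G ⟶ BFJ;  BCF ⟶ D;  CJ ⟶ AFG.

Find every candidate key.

EG; CEJ; DEF; AEFJ; BCEF

Attribute E never appears on the right-hand side of any dependency, so E must belong to every candidate key.
{E}⁺ = {E}, which is not all of the schema, so we must add further attributes.
{E, G}⁺: G→CJ adds C, J; CGJ→AD adds A, D; G→BFJ adds B, F → {A, B, C, D, E, F, G, J}. Minimal: {G}⁺ = {A, B, C, D, F, G, J}; {E}⁺ = {E} — none reach the full schema.
{C, E, J}⁺: CJ→AFG adds A, F, G; CGJ→AD adds D; G→BFJ adds B → {A, B, C, D, E, F, G, J}. Minimal: {E, J}⁺ = {E, J}; {C, J}⁺ = {A, B, C, D, F, G, J}; {C, E}⁺ = {C, E} — none reach the full schema.
{D, E, F}⁺: DEF→BCJ adds B, C, J; CJ→AFG adds A, G → {A, B, C, D, E, F, G, J}. Minimal: {E, F}⁺ = {E, F}; {D, F}⁺ = {D, F}; {D, E}⁺ = {D, E} — none reach the full schema.
{A, E, F, J}⁺: AFJ→G adds G; G→BFJ adds B; G→CJ adds C; CGJ→AD adds D → {A, B, C, D, E, F, G, J}. Minimal: {E, F, J}⁺ = {E, F, J}; {A, F, J}⁺ = {A, B, C, D, F, G, J}; {A, E, J}⁺ = {A, E, J}; … — none reach the full schema.
{B, C, E, F}⁺: BCF→D adds D; DEF→BCJ adds J; CJ→AFG adds A, G → {A, B, C, D, E, F, G, J}. Minimal: {C, E, F}⁺ = {C, E, F}; {B, E, F}⁺ = {B, E, F}; {B, C, F}⁺ = {B, C, D, F}; … — none reach the full schema.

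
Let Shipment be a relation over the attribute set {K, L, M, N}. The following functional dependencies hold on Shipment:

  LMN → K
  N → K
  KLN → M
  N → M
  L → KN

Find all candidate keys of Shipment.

L

Attribute L never appears on the right-hand side of any dependency, so L must belong to every candidate key.
{L}⁺ = {K, L, M, N}, which is all of the schema, so {L} is the only candidate key.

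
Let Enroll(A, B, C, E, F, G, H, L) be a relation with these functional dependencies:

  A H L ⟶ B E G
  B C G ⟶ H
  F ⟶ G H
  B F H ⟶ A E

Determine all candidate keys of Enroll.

Attributes C, F, L never appear on any right-hand side, so every candidate key must contain {C, F, L}.
{C, F, L}⁺ = {C, F, G, H, L}, which is not all of the schema, so we must add further attributes.
{A, C, F, L}⁺: F→GH adds G, H; AHL→BEG adds B, E → {A, B, C, E, F, G, H, L}. Minimal: {C, F, L}⁺ = {C, F, G, H, L}; {A, F, L}⁺ = {A, B, E, F, G, H, L}; {A, C, L}⁺ = {A, C, L}; … — none reach the full schema.
{B, C, F, L}⁺: F→GH adds G, H; BFH→AE adds A, E → {A, B, C, E, F, G, H, L}. Minimal: {C, F, L}⁺ = {C, F, G, H, L}; {B, F, L}⁺ = {A, B, E, F, G, H, L}; {B, C, L}⁺ = {B, C, L}; … — none reach the full schema.
Any other superkey contains one of these as a subset, so there are no further candidate keys.

{A, C, F, L}, {B, C, F, L}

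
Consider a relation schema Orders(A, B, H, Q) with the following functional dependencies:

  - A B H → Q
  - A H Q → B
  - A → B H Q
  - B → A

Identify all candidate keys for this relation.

{A}⁺: A→BHQ adds B, H, Q → {A, B, H, Q}.
{B}⁺: B→A adds A; A→BHQ adds H, Q → {A, B, H, Q}.

{A}; {B}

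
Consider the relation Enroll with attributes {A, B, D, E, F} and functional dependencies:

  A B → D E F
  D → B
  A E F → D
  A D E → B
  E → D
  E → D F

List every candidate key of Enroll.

Attribute A never appears on the right-hand side of any dependency, so A must belong to every candidate key.
{A}⁺ = {A}, which is not all of the schema, so we must add further attributes.
{A, B}⁺: AB→DEF adds D, E, F → {A, B, D, E, F}.
{A, D}⁺: D→B adds B; AB→DEF adds E, F → {A, B, D, E, F}.
{A, E}⁺: E→D adds D; E→DF adds F; D→B adds B → {A, B, D, E, F}.
Any other superkey contains one of these as a subset, so there are no further candidate keys.

AB, AD, AE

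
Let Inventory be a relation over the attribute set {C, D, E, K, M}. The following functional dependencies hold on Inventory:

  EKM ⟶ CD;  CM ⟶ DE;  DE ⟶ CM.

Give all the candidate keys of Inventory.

{C, K, M}; {D, E, K}; {E, K, M}

Attribute K never appears on the right-hand side of any dependency, so K must belong to every candidate key.
{K}⁺ = {K}, which is not all of the schema, so we must add further attributes.
{C, K, M}⁺: CM→DE adds D, E → {C, D, E, K, M}. Minimal: {K, M}⁺ = {K, M}; {C, M}⁺ = {C, D, E, M}; {C, K}⁺ = {C, K} — none reach the full schema.
{D, E, K}⁺: DE→CM adds C, M → {C, D, E, K, M}. Minimal: {E, K}⁺ = {E, K}; {D, K}⁺ = {D, K}; {D, E}⁺ = {C, D, E, M} — none reach the full schema.
{E, K, M}⁺: EKM→CD adds C, D → {C, D, E, K, M}. Minimal: {K, M}⁺ = {K, M}; {E, M}⁺ = {E, M}; {E, K}⁺ = {E, K} — none reach the full schema.
Any other superkey contains one of these as a subset, so there are no further candidate keys.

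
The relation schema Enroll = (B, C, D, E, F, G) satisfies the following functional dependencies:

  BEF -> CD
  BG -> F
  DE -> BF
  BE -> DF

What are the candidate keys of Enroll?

Attributes E, G never appear on any right-hand side, so every candidate key must contain {E, G}.
{E, G}⁺ = {E, G}, which is not all of the schema, so we must add further attributes.
{B, E, G}⁺: BG→F adds F; BE→DF adds D; BEF→CD adds C → {B, C, D, E, F, G}.
{D, E, G}⁺: DE→BF adds B, F; BEF→CD adds C → {B, C, D, E, F, G}.

(B, E, G), (D, E, G)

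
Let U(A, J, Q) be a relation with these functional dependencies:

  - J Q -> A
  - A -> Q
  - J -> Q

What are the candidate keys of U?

(J)

{J}⁺: J→Q adds Q; JQ→A adds A → {A, J, Q}.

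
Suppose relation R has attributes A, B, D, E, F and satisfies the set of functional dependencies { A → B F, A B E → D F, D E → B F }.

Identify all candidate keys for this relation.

Attributes A, E never appear on any right-hand side, so every candidate key must contain {A, E}.
{A, E}⁺ = {A, B, D, E, F}, which is all of the schema, so {A, E} is the only candidate key.

{A, E}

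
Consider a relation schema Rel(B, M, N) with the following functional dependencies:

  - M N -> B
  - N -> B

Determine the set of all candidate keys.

MN

Attributes M, N never appear on any right-hand side, so every candidate key must contain {M, N}.
{M, N}⁺ = {B, M, N}, which is all of the schema, so {M, N} is the only candidate key.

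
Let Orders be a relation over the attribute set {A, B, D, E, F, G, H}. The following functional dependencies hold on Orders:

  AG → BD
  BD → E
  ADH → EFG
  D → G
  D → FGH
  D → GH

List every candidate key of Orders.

{A, D}⁺: D→G adds G; D→FGH adds F, H; AG→BD adds B; BD→E adds E → {A, B, D, E, F, G, H}. Minimal: {D}⁺ = {D, F, G, H}; {A}⁺ = {A} — none reach the full schema.
{A, G}⁺: AG→BD adds B, D; BD→E adds E; D→FGH adds F, H → {A, B, D, E, F, G, H}. Minimal: {G}⁺ = {G}; {A}⁺ = {A} — none reach the full schema.
Any other superkey contains one of these as a subset, so there are no further candidate keys.

AD, AG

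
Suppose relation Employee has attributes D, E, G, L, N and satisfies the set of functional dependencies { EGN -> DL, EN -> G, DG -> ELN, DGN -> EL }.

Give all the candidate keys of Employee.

{D, G}, {E, N}

{D, G}⁺: DG→ELN adds E, L, N → {D, E, G, L, N}. Minimal: {G}⁺ = {G}; {D}⁺ = {D} — none reach the full schema.
{E, N}⁺: EN→G adds G; EGN→DL adds D, L → {D, E, G, L, N}. Minimal: {N}⁺ = {N}; {E}⁺ = {E} — none reach the full schema.
Any other superkey contains one of these as a subset, so there are no further candidate keys.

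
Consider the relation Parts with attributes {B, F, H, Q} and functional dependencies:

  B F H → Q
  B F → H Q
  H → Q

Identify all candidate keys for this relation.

BF

Attributes B, F never appear on any right-hand side, so every candidate key must contain {B, F}.
{B, F}⁺ = {B, F, H, Q}, which is all of the schema, so {B, F} is the only candidate key.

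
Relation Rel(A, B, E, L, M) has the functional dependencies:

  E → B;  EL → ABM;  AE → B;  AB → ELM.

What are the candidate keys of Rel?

{A, B}; {A, E}; {E, L}

{A, B}⁺: AB→ELM adds E, L, M → {A, B, E, L, M}.
{A, E}⁺: E→B adds B; AB→ELM adds L, M → {A, B, E, L, M}.
{E, L}⁺: E→B adds B; EL→ABM adds A, M → {A, B, E, L, M}.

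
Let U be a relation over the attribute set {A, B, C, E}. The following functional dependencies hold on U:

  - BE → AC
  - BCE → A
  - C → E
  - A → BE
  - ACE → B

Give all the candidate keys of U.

A; BC; BE

{A}⁺: A→BE adds B, E; BE→AC adds C → {A, B, C, E}.
{B, C}⁺: C→E adds E; BE→AC adds A → {A, B, C, E}. Minimal: {C}⁺ = {C, E}; {B}⁺ = {B} — none reach the full schema.
{B, E}⁺: BE→AC adds A, C → {A, B, C, E}. Minimal: {E}⁺ = {E}; {B}⁺ = {B} — none reach the full schema.
Any other superkey contains one of these as a subset, so there are no further candidate keys.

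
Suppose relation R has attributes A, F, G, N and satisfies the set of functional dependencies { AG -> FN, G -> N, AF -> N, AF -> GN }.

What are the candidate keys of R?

Attribute A never appears on the right-hand side of any dependency, so A must belong to every candidate key.
{A}⁺ = {A}, which is not all of the schema, so we must add further attributes.
{A, F}⁺: AF→N adds N; AF→GN adds G → {A, F, G, N}. Minimal: {F}⁺ = {F}; {A}⁺ = {A} — none reach the full schema.
{A, G}⁺: AG→FN adds F, N → {A, F, G, N}. Minimal: {G}⁺ = {G, N}; {A}⁺ = {A} — none reach the full schema.
Any other superkey contains one of these as a subset, so there are no further candidate keys.

(A, F), (A, G)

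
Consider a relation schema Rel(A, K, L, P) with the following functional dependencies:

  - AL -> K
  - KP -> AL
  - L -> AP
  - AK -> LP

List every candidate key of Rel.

{L}; {A, K}; {K, P}

{L}⁺: L→AP adds A, P; AL→K adds K → {A, K, L, P}.
{A, K}⁺: AK→LP adds L, P → {A, K, L, P}.
{K, P}⁺: KP→AL adds A, L → {A, K, L, P}.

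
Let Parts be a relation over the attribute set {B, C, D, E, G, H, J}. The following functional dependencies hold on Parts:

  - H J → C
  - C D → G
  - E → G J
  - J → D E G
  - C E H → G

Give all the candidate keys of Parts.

(B, E, H), (B, H, J)

Attributes B, H never appear on any right-hand side, so every candidate key must contain {B, H}.
{B, H}⁺ = {B, H}, which is not all of the schema, so we must add further attributes.
{B, E, H}⁺: E→GJ adds G, J; J→DEG adds D; HJ→C adds C → {B, C, D, E, G, H, J}.
{B, H, J}⁺: HJ→C adds C; J→DEG adds D, E, G → {B, C, D, E, G, H, J}.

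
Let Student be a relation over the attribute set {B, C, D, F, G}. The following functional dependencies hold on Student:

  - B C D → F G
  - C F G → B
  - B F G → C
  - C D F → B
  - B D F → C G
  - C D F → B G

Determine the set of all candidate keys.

Attribute D never appears on the right-hand side of any dependency, so D must belong to every candidate key.
{D}⁺ = {D}, which is not all of the schema, so we must add further attributes.
{B, C, D}⁺: BCD→FG adds F, G → {B, C, D, F, G}.
{B, D, F}⁺: BDF→CG adds C, G → {B, C, D, F, G}.
{C, D, F}⁺: CDF→B adds B; BDF→CG adds G → {B, C, D, F, G}.
Any other superkey contains one of these as a subset, so there are no further candidate keys.

(B, C, D), (B, D, F), (C, D, F)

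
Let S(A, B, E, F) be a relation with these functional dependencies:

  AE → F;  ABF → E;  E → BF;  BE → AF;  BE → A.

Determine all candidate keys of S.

{E}⁺: E→BF adds B, F; BE→AF adds A → {A, B, E, F}.
{A, B, F}⁺: ABF→E adds E → {A, B, E, F}. Minimal: {B, F}⁺ = {B, F}; {A, F}⁺ = {A, F}; {A, B}⁺ = {A, B} — none reach the full schema.

{E}, {A, B, F}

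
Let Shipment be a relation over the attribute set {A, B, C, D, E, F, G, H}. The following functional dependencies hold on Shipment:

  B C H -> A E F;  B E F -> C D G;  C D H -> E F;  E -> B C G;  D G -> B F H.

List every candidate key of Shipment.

DE; EF; EH; BCH; CDG; CDH

{D, E}⁺: E→BCG adds B, C, G; DG→BFH adds F, H; BCH→AEF adds A → {A, B, C, D, E, F, G, H}. Minimal: {E}⁺ = {B, C, E, G}; {D}⁺ = {D} — none reach the full schema.
{E, F}⁺: E→BCG adds B, C, G; BEF→CDG adds D; DG→BFH adds H; BCH→AEF adds A → {A, B, C, D, E, F, G, H}. Minimal: {F}⁺ = {F}; {E}⁺ = {B, C, E, G} — none reach the full schema.
{E, H}⁺: E→BCG adds B, C, G; BCH→AEF adds A, F; BEF→CDG adds D → {A, B, C, D, E, F, G, H}. Minimal: {H}⁺ = {H}; {E}⁺ = {B, C, E, G} — none reach the full schema.
{B, C, H}⁺: BCH→AEF adds A, E, F; BEF→CDG adds D, G → {A, B, C, D, E, F, G, H}. Minimal: {C, H}⁺ = {C, H}; {B, H}⁺ = {B, H}; {B, C}⁺ = {B, C} — none reach the full schema.
{C, D, G}⁺: DG→BFH adds B, F, H; BCH→AEF adds A, E → {A, B, C, D, E, F, G, H}. Minimal: {D, G}⁺ = {B, D, F, G, H}; {C, G}⁺ = {C, G}; {C, D}⁺ = {C, D} — none reach the full schema.
{C, D, H}⁺: CDH→EF adds E, F; E→BCG adds B, G; BCH→AEF adds A → {A, B, C, D, E, F, G, H}. Minimal: {D, H}⁺ = {D, H}; {C, H}⁺ = {C, H}; {C, D}⁺ = {C, D} — none reach the full schema.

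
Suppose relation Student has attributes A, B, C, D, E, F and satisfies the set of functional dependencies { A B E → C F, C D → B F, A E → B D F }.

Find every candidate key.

(A, E)

{A, E}⁺: AE→BDF adds B, D, F; ABE→CF adds C → {A, B, C, D, E, F}.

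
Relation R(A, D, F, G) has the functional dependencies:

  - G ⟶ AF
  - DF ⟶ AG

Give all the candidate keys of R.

Attribute D never appears on the right-hand side of any dependency, so D must belong to every candidate key.
{D}⁺ = {D}, which is not all of the schema, so we must add further attributes.
{D, F}⁺: DF→AG adds A, G → {A, D, F, G}. Minimal: {F}⁺ = {F}; {D}⁺ = {D} — none reach the full schema.
{D, G}⁺: G→AF adds A, F → {A, D, F, G}. Minimal: {G}⁺ = {A, F, G}; {D}⁺ = {D} — none reach the full schema.

{D, F}, {D, G}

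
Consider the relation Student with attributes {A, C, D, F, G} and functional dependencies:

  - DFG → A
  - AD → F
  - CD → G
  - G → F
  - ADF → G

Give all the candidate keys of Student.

{C, D}⁺: CD→G adds G; G→F adds F; DFG→A adds A → {A, C, D, F, G}. Minimal: {D}⁺ = {D}; {C}⁺ = {C} — none reach the full schema.
No other minimal superkey exists.

CD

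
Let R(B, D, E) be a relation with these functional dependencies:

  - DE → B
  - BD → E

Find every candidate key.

Attribute D never appears on the right-hand side of any dependency, so D must belong to every candidate key.
{D}⁺ = {D}, which is not all of the schema, so we must add further attributes.
{B, D}⁺: BD→E adds E → {B, D, E}.
{D, E}⁺: DE→B adds B → {B, D, E}.
Any other superkey contains one of these as a subset, so there are no further candidate keys.

(B, D), (D, E)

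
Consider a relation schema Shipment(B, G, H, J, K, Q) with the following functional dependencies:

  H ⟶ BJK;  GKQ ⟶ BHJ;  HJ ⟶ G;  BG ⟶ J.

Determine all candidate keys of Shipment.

HQ; GKQ

Attribute Q never appears on the right-hand side of any dependency, so Q must belong to every candidate key.
{Q}⁺ = {Q}, which is not all of the schema, so we must add further attributes.
{H, Q}⁺: H→BJK adds B, J, K; HJ→G adds G → {B, G, H, J, K, Q}. Minimal: {Q}⁺ = {Q}; {H}⁺ = {B, G, H, J, K} — none reach the full schema.
{G, K, Q}⁺: GKQ→BHJ adds B, H, J → {B, G, H, J, K, Q}. Minimal: {K, Q}⁺ = {K, Q}; {G, Q}⁺ = {G, Q}; {G, K}⁺ = {G, K} — none reach the full schema.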